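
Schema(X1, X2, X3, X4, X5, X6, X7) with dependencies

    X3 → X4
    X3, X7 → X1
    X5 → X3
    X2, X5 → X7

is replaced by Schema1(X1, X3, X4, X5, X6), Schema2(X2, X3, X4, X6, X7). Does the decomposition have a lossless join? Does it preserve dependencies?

Lossless test: (X3, X4, X6)⁺ = {X3, X4, X6}, which is a superkey of neither fragment — lossy.
Dependency preservation: the restricted closure of {X3, X7} across the fragments never reaches {X1}, so X3, X7 → X1 cannot be enforced without a join — not preserved.

lossy and not dependency-preserving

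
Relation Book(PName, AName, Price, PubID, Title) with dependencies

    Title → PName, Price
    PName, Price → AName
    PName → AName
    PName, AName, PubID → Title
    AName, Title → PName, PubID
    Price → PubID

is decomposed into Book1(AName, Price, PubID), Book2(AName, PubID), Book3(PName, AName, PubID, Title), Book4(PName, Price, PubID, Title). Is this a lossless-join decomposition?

Yes

Chase test. Columns are PName, AName, Price, PubID, Title; row i has aⱼ where attribute j ∈ Booki, else bᵢⱼ.
Initial tableau (one row per fragment):
  row 1: b11 a2 a3 a4 b15
  row 2: b21 a2 b23 a4 b25
  row 3: a1 a2 b33 a4 a5
  row 4: a1 b42 a3 a4 a5
Rows 3 and 4 agree on Title; apply Title→PName, Price and equate their PName, Price entries.
Rows 3 and 4 agree on PName, Price; apply PName, Price→AName and equate their AName entries.
Row 3 is now all distinguished symbols — the join is lossless.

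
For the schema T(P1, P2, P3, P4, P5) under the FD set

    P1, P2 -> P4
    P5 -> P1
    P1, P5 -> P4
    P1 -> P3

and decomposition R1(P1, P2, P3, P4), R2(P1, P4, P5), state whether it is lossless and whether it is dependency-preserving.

Lossless test: (P1, P4)⁺ = {P1, P3, P4}, which is a superkey of neither fragment — lossy.
Dependency preservation: every FD's attributes lie within a single fragment, so each can be enforced locally — preserved.

lossy but dependency-preserving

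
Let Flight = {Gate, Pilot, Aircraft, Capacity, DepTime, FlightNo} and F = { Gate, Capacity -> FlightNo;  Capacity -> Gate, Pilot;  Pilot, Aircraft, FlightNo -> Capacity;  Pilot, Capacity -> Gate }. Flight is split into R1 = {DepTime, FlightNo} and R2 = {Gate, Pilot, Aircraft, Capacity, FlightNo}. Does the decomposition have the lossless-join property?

No

Common attributes: R1 ∩ R2 = {FlightNo}.
No dependency enlarges {FlightNo}, so (FlightNo)⁺ = {FlightNo}.
The closure contains neither all of R1 = {DepTime, FlightNo} nor all of R2 = {Gate, Pilot, Aircraft, Capacity, FlightNo}, so the common attributes are not a superkey of either fragment. The join is lossy.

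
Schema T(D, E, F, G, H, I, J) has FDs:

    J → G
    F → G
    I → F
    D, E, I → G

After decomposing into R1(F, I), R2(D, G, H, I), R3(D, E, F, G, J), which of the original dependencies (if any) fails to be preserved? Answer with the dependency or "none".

none

J → G lies within R3.
F → G lies within R3.
I → F lies within R1.
D, E, I → G: restricted closure across fragments reaches G.
Every dependency is enforceable on the fragments, so the decomposition is dependency-preserving.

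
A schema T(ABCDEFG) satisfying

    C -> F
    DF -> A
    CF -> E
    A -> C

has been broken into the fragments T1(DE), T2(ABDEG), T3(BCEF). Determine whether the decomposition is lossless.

Chase test. Columns are ABCDEFG; row i has aⱼ where attribute j ∈ Ti, else bᵢⱼ.
Initial tableau (one row per fragment):
  row 1: b11 b12 b13 a4 a5 b16 b17
  row 2: a1 a2 b23 a4 a5 b26 a7
  row 3: b31 a2 a3 b34 a5 a6 b37
No row becomes fully distinguished — the join is lossy.

No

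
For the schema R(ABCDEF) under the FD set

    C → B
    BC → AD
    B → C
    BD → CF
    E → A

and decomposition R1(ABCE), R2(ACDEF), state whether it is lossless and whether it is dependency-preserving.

Lossless test: (ACE)⁺ = {ABCDEF}, which contains all of one fragment — lossless.
Dependency preservation: BC → AD; BD → CF are not contained in any single fragment, but the restricted closure of each left-hand side across the fragments still reaches the right-hand side; the remaining FDs each lie inside some fragment. All dependencies are preserved.

lossless and dependency-preserving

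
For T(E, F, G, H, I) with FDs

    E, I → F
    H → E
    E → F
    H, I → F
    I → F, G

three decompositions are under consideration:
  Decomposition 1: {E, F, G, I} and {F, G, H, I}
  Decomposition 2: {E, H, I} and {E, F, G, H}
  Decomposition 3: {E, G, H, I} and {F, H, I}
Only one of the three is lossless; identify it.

Decomposition 3

Decomposition 1: common = {F, G, I}, closure = {F, G, I} → lossy.
Decomposition 2: common = {E, H}, closure = {E, F, H} → lossy.
Decomposition 3: common = {H, I}, closure = {E, F, G, H, I} → lossless.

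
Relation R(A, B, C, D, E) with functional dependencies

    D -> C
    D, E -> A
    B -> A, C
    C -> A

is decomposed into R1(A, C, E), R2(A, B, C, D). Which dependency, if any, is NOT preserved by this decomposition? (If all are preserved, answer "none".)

D → C lies within R2.
D, E → A: restricted closure across fragments reaches A.
B → A, C lies within R2.
C → A lies within R1.
Every dependency is enforceable on the fragments, so the decomposition is dependency-preserving.

none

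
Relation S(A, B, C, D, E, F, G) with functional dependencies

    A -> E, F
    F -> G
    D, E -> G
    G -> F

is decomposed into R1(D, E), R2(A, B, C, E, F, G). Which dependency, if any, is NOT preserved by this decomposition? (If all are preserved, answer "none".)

D, E -> G

Check D, E → G: no single fragment contains all of {D, E, G}, and the restricted closure of {D, E} across the fragments never reaches {G}.
A → E, F is preserved.
F → G is preserved.
G → F is preserved.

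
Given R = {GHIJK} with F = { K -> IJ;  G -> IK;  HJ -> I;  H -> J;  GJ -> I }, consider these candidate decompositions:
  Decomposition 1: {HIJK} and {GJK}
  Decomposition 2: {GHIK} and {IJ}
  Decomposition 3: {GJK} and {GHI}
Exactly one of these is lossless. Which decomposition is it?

Decomposition 3

Decomposition 1: common = {JK}, closure = {IJK} → lossy.
Decomposition 2: common = {I}, closure = {I} → lossy.
Decomposition 3: common = {G}, closure = {GIJK} → lossless.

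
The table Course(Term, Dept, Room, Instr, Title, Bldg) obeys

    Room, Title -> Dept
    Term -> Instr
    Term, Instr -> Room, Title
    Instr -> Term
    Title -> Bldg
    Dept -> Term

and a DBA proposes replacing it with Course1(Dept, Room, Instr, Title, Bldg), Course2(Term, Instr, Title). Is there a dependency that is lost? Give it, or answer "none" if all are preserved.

none

Room, Title → Dept lies within Course1.
Term → Instr lies within Course2.
Term, Instr → Room, Title: restricted closure across fragments reaches Room, Title.
Instr → Term lies within Course2.
Title → Bldg lies within Course1.
Dept → Term: restricted closure across fragments reaches Term.
Every dependency is enforceable on the fragments, so the decomposition is dependency-preserving.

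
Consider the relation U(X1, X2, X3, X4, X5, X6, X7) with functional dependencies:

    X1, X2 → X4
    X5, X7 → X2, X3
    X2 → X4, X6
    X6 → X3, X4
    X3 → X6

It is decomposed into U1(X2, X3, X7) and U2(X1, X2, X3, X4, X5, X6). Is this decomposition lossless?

Common attributes: U1 ∩ U2 = {X2, X3}.
Closure of {X2, X3}: X2 → X4, X6 applies, adding X4, X6. So (X2, X3)⁺ = {X2, X3, X4, X6}.
The closure contains neither all of U1 = {X2, X3, X7} nor all of U2 = {X1, X2, X3, X4, X5, X6}, so the common attributes are not a superkey of either fragment. The join is lossy.

No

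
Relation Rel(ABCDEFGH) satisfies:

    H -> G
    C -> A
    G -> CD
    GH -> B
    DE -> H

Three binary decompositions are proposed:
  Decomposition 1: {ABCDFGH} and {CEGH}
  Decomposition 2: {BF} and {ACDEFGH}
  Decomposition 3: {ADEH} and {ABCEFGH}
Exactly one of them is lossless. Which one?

Decomposition 3

Decomposition 1: common = {CGH}, closure = {ABCDGH} → lossy.
Decomposition 2: common = {F}, closure = {F} → lossy.
Decomposition 3: common = {AEH}, closure = {ABCDEGH} → lossless.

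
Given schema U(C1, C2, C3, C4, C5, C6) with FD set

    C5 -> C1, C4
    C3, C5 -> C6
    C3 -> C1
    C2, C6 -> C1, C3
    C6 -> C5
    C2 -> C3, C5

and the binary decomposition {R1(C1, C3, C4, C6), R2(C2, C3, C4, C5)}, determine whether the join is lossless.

Common attributes: R1 ∩ R2 = {C3, C4}.
Closure of {C3, C4}: C3 → C1 applies, adding C1. So (C3, C4)⁺ = {C1, C3, C4}.
The closure contains neither all of R1 = {C1, C3, C4, C6} nor all of R2 = {C2, C3, C4, C5}, so the common attributes are not a superkey of either fragment. The join is lossy.

No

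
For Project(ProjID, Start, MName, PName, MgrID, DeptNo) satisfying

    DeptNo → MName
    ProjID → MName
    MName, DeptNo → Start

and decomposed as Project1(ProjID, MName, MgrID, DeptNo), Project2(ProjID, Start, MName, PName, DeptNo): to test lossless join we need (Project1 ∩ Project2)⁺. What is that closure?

Project1 ∩ Project2 = {ProjID, MName, DeptNo}.
MName, DeptNo → Start applies, adding Start
Closure: {ProjID, Start, MName, DeptNo}.

ProjID, Start, MName, DeptNo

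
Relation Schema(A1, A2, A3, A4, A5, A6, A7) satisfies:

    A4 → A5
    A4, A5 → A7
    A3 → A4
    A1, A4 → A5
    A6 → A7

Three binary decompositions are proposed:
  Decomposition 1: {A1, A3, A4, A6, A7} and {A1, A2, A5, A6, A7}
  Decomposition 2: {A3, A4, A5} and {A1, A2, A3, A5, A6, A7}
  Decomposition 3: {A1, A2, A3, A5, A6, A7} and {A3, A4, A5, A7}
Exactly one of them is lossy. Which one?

Decomposition 1: common = {A1, A6, A7}, closure = {A1, A6, A7} → lossy.
Decomposition 2: common = {A3, A5}, closure = {A3, A4, A5, A7} → lossless.
Decomposition 3: common = {A3, A5, A7}, closure = {A3, A4, A5, A7} → lossless.

Decomposition 1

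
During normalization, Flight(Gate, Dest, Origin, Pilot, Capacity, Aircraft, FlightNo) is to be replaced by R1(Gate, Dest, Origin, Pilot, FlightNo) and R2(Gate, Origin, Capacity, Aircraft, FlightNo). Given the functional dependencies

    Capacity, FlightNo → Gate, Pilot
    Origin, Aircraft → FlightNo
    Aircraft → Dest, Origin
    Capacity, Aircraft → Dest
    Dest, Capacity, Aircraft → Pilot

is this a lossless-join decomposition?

Common attributes: R1 ∩ R2 = {Gate, Origin, FlightNo}.
No dependency enlarges {Gate, Origin, FlightNo}, so (Gate, Origin, FlightNo)⁺ = {Gate, Origin, FlightNo}.
The closure contains neither all of R1 = {Gate, Dest, Origin, Pilot, FlightNo} nor all of R2 = {Gate, Origin, Capacity, Aircraft, FlightNo}, so the common attributes are not a superkey of either fragment. The join is lossy.

No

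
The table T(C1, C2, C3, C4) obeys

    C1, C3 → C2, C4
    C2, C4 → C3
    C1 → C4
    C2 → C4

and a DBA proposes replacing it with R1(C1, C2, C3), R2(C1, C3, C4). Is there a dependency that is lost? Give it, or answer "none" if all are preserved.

Check C2 → C4: no single fragment contains all of {C2, C4}, and the restricted closure of {C2} across the fragments never reaches {C4}.
C1, C3 → C2, C4 is preserved.
C2, C4 → C3 is preserved.
C1 → C4 is preserved.

C2 → C4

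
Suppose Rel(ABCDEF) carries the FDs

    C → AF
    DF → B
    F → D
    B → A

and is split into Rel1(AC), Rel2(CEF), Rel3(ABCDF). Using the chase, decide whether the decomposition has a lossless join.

Chase test. Columns are ABCDEF; row i has aⱼ where attribute j ∈ Reli, else bᵢⱼ.
Initial tableau (one row per fragment):
  row 1: a1 b12 a3 b14 b15 b16
  row 2: b21 b22 a3 b24 a5 a6
  row 3: a1 a2 a3 a4 b35 a6
Rows 1 and 2 agree on C; apply C→AF and equate their AF entries.
Rows 1 and 2 agree on F; apply F→D and equate their D entries.
Rows 1 and 3 agree on F; apply F→D and equate their D entries.
Rows 1 and 2 agree on DF; apply DF→B and equate their B entries.
Rows 1 and 3 agree on DF; apply DF→B and equate their B entries.
Row 2 is now all distinguished symbols — the join is lossless.

Yes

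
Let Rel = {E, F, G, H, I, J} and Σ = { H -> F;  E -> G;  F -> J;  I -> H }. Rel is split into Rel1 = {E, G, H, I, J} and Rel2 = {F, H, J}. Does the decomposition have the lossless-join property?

Yes

Common attributes: Rel1 ∩ Rel2 = {H, J}.
Closure of {H, J}: H → F applies, adding F. So (H, J)⁺ = {F, H, J}.
This closure contains every attribute of Rel2, so Rel1 ∩ Rel2 → Rel2. The join is lossless.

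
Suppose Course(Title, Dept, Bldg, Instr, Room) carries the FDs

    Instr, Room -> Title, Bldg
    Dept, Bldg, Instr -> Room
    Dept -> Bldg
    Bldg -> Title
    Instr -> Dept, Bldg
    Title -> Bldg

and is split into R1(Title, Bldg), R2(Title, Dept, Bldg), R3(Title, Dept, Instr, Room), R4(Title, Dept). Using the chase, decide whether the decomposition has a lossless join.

Chase test. Columns are Title, Dept, Bldg, Instr, Room; row i has aⱼ where attribute j ∈ Ri, else bᵢⱼ.
Initial tableau (one row per fragment):
  row 1: a1 b12 a3 b14 b15
  row 2: a1 a2 a3 b24 b25
  row 3: a1 a2 b33 a4 a5
  row 4: a1 a2 b43 b44 b45
Rows 2 and 3 agree on Dept; apply Dept→Bldg and equate their Bldg entries.
Rows 2 and 4 agree on Dept; apply Dept→Bldg and equate their Bldg entries.
Row 3 is now all distinguished symbols — the join is lossless.

Yes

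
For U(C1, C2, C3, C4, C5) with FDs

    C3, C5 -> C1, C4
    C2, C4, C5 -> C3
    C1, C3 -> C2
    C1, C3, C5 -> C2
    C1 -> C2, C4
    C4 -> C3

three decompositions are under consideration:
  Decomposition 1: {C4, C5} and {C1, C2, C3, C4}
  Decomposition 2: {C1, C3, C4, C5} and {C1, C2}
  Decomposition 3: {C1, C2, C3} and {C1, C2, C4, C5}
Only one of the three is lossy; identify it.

Decomposition 1: common = {C4}, closure = {C3, C4} → lossy.
Decomposition 2: common = {C1}, closure = {C1, C2, C3, C4} → lossless.
Decomposition 3: common = {C1, C2}, closure = {C1, C2, C3, C4} → lossless.

Decomposition 1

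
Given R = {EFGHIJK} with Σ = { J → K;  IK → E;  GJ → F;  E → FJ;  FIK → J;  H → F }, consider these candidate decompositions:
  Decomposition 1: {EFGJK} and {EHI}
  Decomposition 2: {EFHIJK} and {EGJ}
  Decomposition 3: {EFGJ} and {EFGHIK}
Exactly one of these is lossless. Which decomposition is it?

Decomposition 1: common = {E}, closure = {EFJK} → lossy.
Decomposition 2: common = {EJ}, closure = {EFJK} → lossy.
Decomposition 3: common = {EFG}, closure = {EFGJK} → lossless.

Decomposition 3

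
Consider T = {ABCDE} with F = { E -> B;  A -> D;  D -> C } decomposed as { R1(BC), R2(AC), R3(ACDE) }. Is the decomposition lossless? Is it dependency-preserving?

Lossless test (chase): Rows 2 and 3 agree on A; apply A→D and equate their D entries. No row becomes fully distinguished — the join is lossy.
Dependency preservation: the restricted closure of {E} across the fragments never reaches {B}, so E → B cannot be enforced without a join — not preserved.

lossy and not dependency-preserving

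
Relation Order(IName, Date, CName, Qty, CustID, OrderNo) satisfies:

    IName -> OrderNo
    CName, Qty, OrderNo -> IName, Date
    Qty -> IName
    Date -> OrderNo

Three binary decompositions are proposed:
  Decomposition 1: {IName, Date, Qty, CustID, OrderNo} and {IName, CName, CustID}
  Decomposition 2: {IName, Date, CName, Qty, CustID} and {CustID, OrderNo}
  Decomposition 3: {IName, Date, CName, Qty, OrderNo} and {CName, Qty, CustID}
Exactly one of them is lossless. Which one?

Decomposition 1: common = {IName, CustID}, closure = {IName, CustID, OrderNo} → lossy.
Decomposition 2: common = {CustID}, closure = {CustID} → lossy.
Decomposition 3: common = {CName, Qty}, closure = {IName, Date, CName, Qty, OrderNo} → lossless.

Decomposition 3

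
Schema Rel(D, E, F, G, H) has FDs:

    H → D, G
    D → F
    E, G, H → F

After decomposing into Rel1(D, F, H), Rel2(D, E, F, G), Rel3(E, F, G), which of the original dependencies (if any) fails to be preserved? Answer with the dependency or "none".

Check H → D, G: no single fragment contains all of {D, G, H}, and the restricted closure of {H} across the fragments never reaches {D, G}.
D → F is preserved.
E, G, H → F is preserved.

H → D, G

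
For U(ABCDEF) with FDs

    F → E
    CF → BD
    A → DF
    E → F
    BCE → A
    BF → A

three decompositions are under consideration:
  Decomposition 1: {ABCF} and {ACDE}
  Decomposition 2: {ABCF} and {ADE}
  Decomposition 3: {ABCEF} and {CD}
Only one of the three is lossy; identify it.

Decomposition 3

Decomposition 1: common = {AC}, closure = {ABCDEF} → lossless.
Decomposition 2: common = {A}, closure = {ADEF} → lossless.
Decomposition 3: common = {C}, closure = {C} → lossy.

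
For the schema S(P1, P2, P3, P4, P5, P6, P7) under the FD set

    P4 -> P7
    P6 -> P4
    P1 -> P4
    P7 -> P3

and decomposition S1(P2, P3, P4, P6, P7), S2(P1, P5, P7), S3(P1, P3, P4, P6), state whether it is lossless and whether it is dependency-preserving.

lossy but dependency-preserving

Lossless test (chase): Rows 1 and 3 agree on P4; apply P4→P7 and equate their P7 entries. Rows 2 and 3 agree on P1; apply P1→P4 and equate their P4 entries. Rows 1 and 2 agree on P7; apply P7→P3 and equate their P3 entries. No row becomes fully distinguished — the join is lossy.
Dependency preservation: every FD's attributes lie within a single fragment, so each can be enforced locally — preserved.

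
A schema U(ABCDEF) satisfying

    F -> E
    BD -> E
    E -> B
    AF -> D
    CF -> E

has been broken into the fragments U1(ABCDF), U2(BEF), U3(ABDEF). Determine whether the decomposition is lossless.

Chase test. Columns are ABCDEF; row i has aⱼ where attribute j ∈ Ui, else bᵢⱼ.
Initial tableau (one row per fragment):
  row 1: a1 a2 a3 a4 b15 a6
  row 2: b21 a2 b23 b24 a5 a6
  row 3: a1 a2 b33 a4 a5 a6
Rows 1 and 2 agree on F; apply F→E and equate their E entries.
Row 1 is now all distinguished symbols — the join is lossless.

Yes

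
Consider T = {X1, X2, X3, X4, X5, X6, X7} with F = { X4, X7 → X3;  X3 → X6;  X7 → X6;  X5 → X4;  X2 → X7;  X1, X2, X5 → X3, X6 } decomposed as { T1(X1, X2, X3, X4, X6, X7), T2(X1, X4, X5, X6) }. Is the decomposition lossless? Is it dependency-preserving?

Lossless test: (X1, X4, X6)⁺ = {X1, X4, X6}, which is a superkey of neither fragment — lossy.
Dependency preservation: X1, X2, X5 → X3, X6 is not contained in any single fragment, but the restricted closure of its left-hand side across the fragments still reaches the right-hand side; the remaining FDs each lie inside some fragment. All dependencies are preserved.

lossy but dependency-preserving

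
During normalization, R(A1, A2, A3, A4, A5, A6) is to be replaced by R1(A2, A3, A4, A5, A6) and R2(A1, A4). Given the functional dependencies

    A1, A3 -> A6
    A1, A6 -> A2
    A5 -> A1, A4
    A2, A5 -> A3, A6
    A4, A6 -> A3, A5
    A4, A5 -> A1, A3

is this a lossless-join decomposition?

No

Common attributes: R1 ∩ R2 = {A4}.
No dependency enlarges {A4}, so (A4)⁺ = {A4}.
The closure contains neither all of R1 = {A2, A3, A4, A5, A6} nor all of R2 = {A1, A4}, so the common attributes are not a superkey of either fragment. The join is lossy.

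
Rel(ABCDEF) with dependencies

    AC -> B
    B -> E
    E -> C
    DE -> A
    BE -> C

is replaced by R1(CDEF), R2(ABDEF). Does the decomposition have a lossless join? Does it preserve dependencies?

Lossless test: (DEF)⁺ = {ABCDEF}, which contains all of one fragment — lossless.
Dependency preservation: the restricted closure of {AC} across the fragments never reaches {B}, so AC → B cannot be enforced without a join — not preserved.

lossless but not dependency-preserving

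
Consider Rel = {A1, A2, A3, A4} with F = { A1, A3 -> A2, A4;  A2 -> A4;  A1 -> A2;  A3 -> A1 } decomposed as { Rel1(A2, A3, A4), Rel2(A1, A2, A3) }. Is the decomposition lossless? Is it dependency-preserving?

Lossless test: (A2, A3)⁺ = {A1, A2, A3, A4}, which contains all of one fragment — lossless.
Dependency preservation: A1, A3 → A2, A4 is not contained in any single fragment, but the restricted closure of its left-hand side across the fragments still reaches the right-hand side; the remaining FDs each lie inside some fragment. All dependencies are preserved.

lossless and dependency-preserving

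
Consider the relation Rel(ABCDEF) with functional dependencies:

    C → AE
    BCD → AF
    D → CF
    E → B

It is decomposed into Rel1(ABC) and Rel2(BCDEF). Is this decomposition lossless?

Yes

Common attributes: Rel1 ∩ Rel2 = {BC}.
Closure of {BC}: C → AE applies, adding AE. So (BC)⁺ = {ABCE}.
This closure contains every attribute of Rel1, so Rel1 ∩ Rel2 → Rel1. The join is lossless.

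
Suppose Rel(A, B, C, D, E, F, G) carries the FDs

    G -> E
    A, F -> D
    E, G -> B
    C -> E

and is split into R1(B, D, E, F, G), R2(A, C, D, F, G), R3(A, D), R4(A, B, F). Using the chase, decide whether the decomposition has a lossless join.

Yes

Chase test. Columns are A, B, C, D, E, F, G; row i has aⱼ where attribute j ∈ Ri, else bᵢⱼ.
Initial tableau (one row per fragment):
  row 1: b11 a2 b13 a4 a5 a6 a7
  row 2: a1 b22 a3 a4 b25 a6 a7
  row 3: a1 b32 b33 a4 b35 b36 b37
  row 4: a1 a2 b43 b44 b45 a6 b47
Rows 1 and 2 agree on G; apply G→E and equate their E entries.
Rows 2 and 4 agree on A, F; apply A, F→D and equate their D entries.
Rows 1 and 2 agree on E, G; apply E, G→B and equate their B entries.
Row 2 is now all distinguished symbols — the join is lossless.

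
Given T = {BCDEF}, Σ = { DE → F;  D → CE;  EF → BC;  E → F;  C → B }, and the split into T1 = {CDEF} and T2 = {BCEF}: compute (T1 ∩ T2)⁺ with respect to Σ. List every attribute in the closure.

BCEF

T1 ∩ T2 = {CEF}.
EF → BC applies, adding B
Closure: {BCEF}.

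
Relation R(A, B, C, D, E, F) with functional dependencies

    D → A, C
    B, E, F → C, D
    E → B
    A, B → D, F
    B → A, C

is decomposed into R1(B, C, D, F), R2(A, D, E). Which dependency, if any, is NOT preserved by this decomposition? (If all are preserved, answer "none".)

E → B

Check E → B: no single fragment contains all of {B, E}, and the restricted closure of {E} across the fragments never reaches {B}.
D → A, C is preserved.
B, E, F → C, D is preserved.
A, B → D, F is preserved.
B → A, C is preserved.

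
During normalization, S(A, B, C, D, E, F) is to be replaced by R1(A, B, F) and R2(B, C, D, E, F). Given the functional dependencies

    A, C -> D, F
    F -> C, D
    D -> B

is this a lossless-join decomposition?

Common attributes: R1 ∩ R2 = {B, F}.
Closure of {B, F}: F → C, D applies, adding C, D. So (B, F)⁺ = {B, C, D, F}.
The closure contains neither all of R1 = {A, B, F} nor all of R2 = {B, C, D, E, F}, so the common attributes are not a superkey of either fragment. The join is lossy.

No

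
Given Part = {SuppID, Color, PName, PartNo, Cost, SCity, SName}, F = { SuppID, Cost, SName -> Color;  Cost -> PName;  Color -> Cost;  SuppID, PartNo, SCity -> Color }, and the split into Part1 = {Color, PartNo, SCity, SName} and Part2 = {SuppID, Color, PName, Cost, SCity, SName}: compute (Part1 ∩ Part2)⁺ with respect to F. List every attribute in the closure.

Part1 ∩ Part2 = {Color, SCity, SName}.
Color → Cost applies, adding Cost
Cost → PName applies, adding PName
Closure: {Color, PName, Cost, SCity, SName}.

Color, PName, Cost, SCity, SName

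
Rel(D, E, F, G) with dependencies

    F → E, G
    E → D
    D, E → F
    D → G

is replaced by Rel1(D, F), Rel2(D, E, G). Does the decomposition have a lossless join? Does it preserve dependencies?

Lossless test: (D)⁺ = {D, G}, which is a superkey of neither fragment — lossy.
Dependency preservation: the restricted closure of {F} across the fragments never reaches {E, G}, so F → E, G cannot be enforced without a join — not preserved.

lossy and not dependency-preserving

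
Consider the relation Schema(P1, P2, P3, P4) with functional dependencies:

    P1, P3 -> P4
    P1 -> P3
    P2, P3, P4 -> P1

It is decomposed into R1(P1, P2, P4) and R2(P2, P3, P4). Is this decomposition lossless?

Common attributes: R1 ∩ R2 = {P2, P4}.
No dependency enlarges {P2, P4}, so (P2, P4)⁺ = {P2, P4}.
The closure contains neither all of R1 = {P1, P2, P4} nor all of R2 = {P2, P3, P4}, so the common attributes are not a superkey of either fragment. The join is lossy.

No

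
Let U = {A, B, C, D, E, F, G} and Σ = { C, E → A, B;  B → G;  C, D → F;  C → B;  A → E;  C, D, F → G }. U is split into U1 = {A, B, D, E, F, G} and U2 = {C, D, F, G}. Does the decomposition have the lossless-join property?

Common attributes: U1 ∩ U2 = {D, F, G}.
No dependency enlarges {D, F, G}, so (D, F, G)⁺ = {D, F, G}.
The closure contains neither all of U1 = {A, B, D, E, F, G} nor all of U2 = {C, D, F, G}, so the common attributes are not a superkey of either fragment. The join is lossy.

No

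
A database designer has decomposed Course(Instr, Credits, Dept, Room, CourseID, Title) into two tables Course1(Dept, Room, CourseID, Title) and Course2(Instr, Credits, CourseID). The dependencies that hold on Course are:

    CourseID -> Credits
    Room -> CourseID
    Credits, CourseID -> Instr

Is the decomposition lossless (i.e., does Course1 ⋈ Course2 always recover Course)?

Common attributes: Course1 ∩ Course2 = {CourseID}.
Closure of {CourseID}: CourseID → Credits applies, adding Credits; Credits, CourseID → Instr applies, adding Instr. So (CourseID)⁺ = {Instr, Credits, CourseID}.
This closure contains every attribute of Course2, so Course1 ∩ Course2 → Course2. The join is lossless.

Yes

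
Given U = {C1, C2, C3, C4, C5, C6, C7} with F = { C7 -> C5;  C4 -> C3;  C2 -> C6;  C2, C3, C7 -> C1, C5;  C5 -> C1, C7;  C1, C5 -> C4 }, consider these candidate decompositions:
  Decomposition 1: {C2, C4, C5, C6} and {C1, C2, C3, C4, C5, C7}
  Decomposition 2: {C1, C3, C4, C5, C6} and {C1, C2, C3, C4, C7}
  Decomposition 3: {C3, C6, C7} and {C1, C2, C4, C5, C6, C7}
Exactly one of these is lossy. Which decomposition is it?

Decomposition 2

Decomposition 1: common = {C2, C4, C5}, closure = {C1, C2, C3, C4, C5, C6, C7} → lossless.
Decomposition 2: common = {C1, C3, C4}, closure = {C1, C3, C4} → lossy.
Decomposition 3: common = {C6, C7}, closure = {C1, C3, C4, C5, C6, C7} → lossless.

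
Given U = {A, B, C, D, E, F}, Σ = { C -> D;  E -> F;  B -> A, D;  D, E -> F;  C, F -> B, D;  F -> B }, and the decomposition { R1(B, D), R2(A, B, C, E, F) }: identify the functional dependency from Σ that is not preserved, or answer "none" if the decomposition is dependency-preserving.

Check C → D: no single fragment contains all of {C, D}, and the restricted closure of {C} across the fragments never reaches {D}.
E → F is preserved.
B → A, D is preserved.
D, E → F is preserved.
C, F → B, D is preserved.
F → B is preserved.

C -> D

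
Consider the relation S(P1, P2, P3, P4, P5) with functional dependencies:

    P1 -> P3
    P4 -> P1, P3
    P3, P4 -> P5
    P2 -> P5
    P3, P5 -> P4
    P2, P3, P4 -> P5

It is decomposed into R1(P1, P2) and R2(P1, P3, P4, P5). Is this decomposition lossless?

Common attributes: R1 ∩ R2 = {P1}.
Closure of {P1}: P1 → P3 applies, adding P3. So (P1)⁺ = {P1, P3}.
The closure contains neither all of R1 = {P1, P2} nor all of R2 = {P1, P3, P4, P5}, so the common attributes are not a superkey of either fragment. The join is lossy.

No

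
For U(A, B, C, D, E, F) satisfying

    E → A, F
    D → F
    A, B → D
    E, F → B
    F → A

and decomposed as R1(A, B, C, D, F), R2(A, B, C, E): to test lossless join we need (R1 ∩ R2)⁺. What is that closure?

A, B, C, D, F

R1 ∩ R2 = {A, B, C}.
A, B → D applies, adding D
D → F applies, adding F
Closure: {A, B, C, D, F}.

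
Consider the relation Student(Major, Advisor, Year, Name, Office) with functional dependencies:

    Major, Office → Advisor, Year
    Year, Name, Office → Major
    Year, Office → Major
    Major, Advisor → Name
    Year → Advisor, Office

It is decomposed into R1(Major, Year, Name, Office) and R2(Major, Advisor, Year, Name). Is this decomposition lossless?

Yes

Common attributes: R1 ∩ R2 = {Major, Year, Name}.
Closure of {Major, Year, Name}: Year → Advisor, Office applies, adding Advisor, Office. So (Major, Year, Name)⁺ = {Major, Advisor, Year, Name, Office}.
This closure contains every attribute of R1, so R1 ∩ R2 → R1. The join is lossless.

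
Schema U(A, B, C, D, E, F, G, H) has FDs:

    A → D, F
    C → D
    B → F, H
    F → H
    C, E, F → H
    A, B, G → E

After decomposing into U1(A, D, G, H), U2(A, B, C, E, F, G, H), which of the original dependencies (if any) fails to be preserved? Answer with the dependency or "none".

Check C → D: no single fragment contains all of {C, D}, and the restricted closure of {C} across the fragments never reaches {D}.
A → D, F is preserved.
B → F, H is preserved.
F → H is preserved.
C, E, F → H is preserved.
A, B, G → E is preserved.

C → D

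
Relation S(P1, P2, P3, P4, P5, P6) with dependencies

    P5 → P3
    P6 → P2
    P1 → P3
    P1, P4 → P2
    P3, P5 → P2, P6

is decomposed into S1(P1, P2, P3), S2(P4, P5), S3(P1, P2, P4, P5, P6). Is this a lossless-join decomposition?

Yes

Chase test. Columns are P1, P2, P3, P4, P5, P6; row i has aⱼ where attribute j ∈ Si, else bᵢⱼ.
Initial tableau (one row per fragment):
  row 1: a1 a2 a3 b14 b15 b16
  row 2: b21 b22 b23 a4 a5 b26
  row 3: a1 a2 b33 a4 a5 a6
Rows 2 and 3 agree on P5; apply P5→P3 and equate their P3 entries.
Rows 1 and 3 agree on P1; apply P1→P3 and equate their P3 entries.
Rows 2 and 3 agree on P3, P5; apply P3, P5→P2, P6 and equate their P2, P6 entries.
Row 3 is now all distinguished symbols — the join is lossless.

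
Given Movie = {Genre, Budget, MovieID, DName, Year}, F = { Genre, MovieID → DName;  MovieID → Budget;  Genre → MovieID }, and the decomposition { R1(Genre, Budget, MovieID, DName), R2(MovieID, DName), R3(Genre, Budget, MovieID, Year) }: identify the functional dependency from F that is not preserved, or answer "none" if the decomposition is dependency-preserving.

none

Genre, MovieID → DName lies within R1.
MovieID → Budget lies within R1.
Genre → MovieID lies within R1.
Every dependency is enforceable on the fragments, so the decomposition is dependency-preserving.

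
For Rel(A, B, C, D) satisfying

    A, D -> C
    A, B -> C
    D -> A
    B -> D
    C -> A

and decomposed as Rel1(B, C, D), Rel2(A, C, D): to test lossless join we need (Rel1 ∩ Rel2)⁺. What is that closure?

A, C, D

Rel1 ∩ Rel2 = {C, D}.
D → A applies, adding A
Closure: {A, C, D}.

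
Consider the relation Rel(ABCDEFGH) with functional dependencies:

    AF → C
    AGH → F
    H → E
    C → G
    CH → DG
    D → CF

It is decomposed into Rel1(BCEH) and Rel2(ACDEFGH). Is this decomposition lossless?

No

Common attributes: Rel1 ∩ Rel2 = {CEH}.
Closure of {CEH}: C → G applies, adding G; CH → DG applies, adding D; D → CF applies, adding F. So (CEH)⁺ = {CDEFGH}.
The closure contains neither all of Rel1 = {BCEH} nor all of Rel2 = {ACDEFGH}, so the common attributes are not a superkey of either fragment. The join is lossy.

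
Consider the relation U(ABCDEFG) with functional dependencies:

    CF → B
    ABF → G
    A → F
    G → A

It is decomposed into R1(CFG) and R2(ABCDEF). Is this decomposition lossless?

No

Common attributes: R1 ∩ R2 = {CF}.
Closure of {CF}: CF → B applies, adding B. So (CF)⁺ = {BCF}.
The closure contains neither all of R1 = {CFG} nor all of R2 = {ABCDEF}, so the common attributes are not a superkey of either fragment. The join is lossy.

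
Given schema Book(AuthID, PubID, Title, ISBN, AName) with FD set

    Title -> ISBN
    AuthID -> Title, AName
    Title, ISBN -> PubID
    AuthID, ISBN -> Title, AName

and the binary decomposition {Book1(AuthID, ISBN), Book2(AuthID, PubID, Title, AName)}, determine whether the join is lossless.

Common attributes: Book1 ∩ Book2 = {AuthID}.
Closure of {AuthID}: AuthID → Title, AName applies, adding Title, AName; Title → ISBN applies, adding ISBN; Title, ISBN → PubID applies, adding PubID. So (AuthID)⁺ = {AuthID, PubID, Title, ISBN, AName}.
This closure contains every attribute of Book1, so Book1 ∩ Book2 → Book1. The join is lossless.

Yes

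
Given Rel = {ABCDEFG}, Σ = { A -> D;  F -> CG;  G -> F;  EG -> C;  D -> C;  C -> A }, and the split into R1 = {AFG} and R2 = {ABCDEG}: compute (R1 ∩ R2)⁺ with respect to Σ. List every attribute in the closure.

R1 ∩ R2 = {AG}.
A → D applies, adding D
G → F applies, adding F
D → C applies, adding C
Closure: {ACDFG}.

ACDFG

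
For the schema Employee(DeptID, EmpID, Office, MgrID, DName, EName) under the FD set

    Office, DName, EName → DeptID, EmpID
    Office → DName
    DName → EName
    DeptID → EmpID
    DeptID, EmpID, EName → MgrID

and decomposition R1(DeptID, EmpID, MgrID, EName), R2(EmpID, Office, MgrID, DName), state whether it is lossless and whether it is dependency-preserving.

lossy and not dependency-preserving

Lossless test: (EmpID, MgrID)⁺ = {EmpID, MgrID}, which is a superkey of neither fragment — lossy.
Dependency preservation: the restricted closure of {Office, DName, EName} across the fragments never reaches {DeptID, EmpID}, so Office, DName, EName → DeptID, EmpID cannot be enforced without a join — not preserved.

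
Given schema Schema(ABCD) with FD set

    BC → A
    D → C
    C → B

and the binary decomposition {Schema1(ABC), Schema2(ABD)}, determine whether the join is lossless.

No

Common attributes: Schema1 ∩ Schema2 = {AB}.
No dependency enlarges {AB}, so (AB)⁺ = {AB}.
The closure contains neither all of Schema1 = {ABC} nor all of Schema2 = {ABD}, so the common attributes are not a superkey of either fragment. The join is lossy.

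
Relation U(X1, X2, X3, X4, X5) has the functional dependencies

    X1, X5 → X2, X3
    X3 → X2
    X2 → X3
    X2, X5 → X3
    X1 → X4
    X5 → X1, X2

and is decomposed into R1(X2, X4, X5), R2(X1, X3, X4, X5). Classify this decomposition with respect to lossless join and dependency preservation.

Lossless test: (X4, X5)⁺ = {X1, X2, X3, X4, X5}, which contains all of one fragment — lossless.
Dependency preservation: the restricted closure of {X3} across the fragments never reaches {X2}, so X3 → X2 cannot be enforced without a join — not preserved.

lossless but not dependency-preserving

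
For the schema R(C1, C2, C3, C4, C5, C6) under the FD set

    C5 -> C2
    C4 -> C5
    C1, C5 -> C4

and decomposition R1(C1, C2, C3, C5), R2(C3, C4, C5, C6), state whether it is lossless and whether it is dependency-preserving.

lossy and not dependency-preserving

Lossless test: (C3, C5)⁺ = {C2, C3, C5}, which is a superkey of neither fragment — lossy.
Dependency preservation: the restricted closure of {C1, C5} across the fragments never reaches {C4}, so C1, C5 → C4 cannot be enforced without a join — not preserved.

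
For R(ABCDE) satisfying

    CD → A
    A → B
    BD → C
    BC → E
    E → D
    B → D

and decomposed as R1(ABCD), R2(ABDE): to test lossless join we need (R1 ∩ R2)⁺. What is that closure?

ABCDE

R1 ∩ R2 = {ABD}.
BD → C applies, adding C
BC → E applies, adding E
Closure: {ABCDE}.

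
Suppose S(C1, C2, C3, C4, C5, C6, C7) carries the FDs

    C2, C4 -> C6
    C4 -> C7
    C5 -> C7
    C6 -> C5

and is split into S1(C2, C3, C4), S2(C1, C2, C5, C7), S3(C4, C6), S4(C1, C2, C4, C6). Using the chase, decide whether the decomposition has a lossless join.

Chase test. Columns are C1, C2, C3, C4, C5, C6, C7; row i has aⱼ where attribute j ∈ Si, else bᵢⱼ.
Initial tableau (one row per fragment):
  row 1: b11 a2 a3 a4 b15 b16 b17
  row 2: a1 a2 b23 b24 a5 b26 a7
  row 3: b31 b32 b33 a4 b35 a6 b37
  row 4: a1 a2 b43 a4 b45 a6 b47
Rows 1 and 4 agree on C2, C4; apply C2, C4→C6 and equate their C6 entries.
Rows 1 and 3 agree on C4; apply C4→C7 and equate their C7 entries.
Rows 1 and 4 agree on C4; apply C4→C7 and equate their C7 entries.
Rows 1 and 3 agree on C6; apply C6→C5 and equate their C5 entries.
Rows 1 and 4 agree on C6; apply C6→C5 and equate their C5 entries.
No row becomes fully distinguished — the join is lossy.

No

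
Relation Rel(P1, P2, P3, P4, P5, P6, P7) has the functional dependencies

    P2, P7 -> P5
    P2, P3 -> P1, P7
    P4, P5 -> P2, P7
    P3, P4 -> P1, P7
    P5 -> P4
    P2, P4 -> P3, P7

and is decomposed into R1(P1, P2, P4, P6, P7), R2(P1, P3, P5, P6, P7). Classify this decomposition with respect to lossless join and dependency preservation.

lossy and not dependency-preserving

Lossless test: (P1, P6, P7)⁺ = {P1, P6, P7}, which is a superkey of neither fragment — lossy.
Dependency preservation: the restricted closure of {P2, P7} across the fragments never reaches {P5}, so P2, P7 → P5 cannot be enforced without a join — not preserved.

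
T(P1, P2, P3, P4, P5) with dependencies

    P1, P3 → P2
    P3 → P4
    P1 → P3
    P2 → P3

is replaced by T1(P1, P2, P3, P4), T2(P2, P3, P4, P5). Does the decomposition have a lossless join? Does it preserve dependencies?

lossy but dependency-preserving

Lossless test: (P2, P3, P4)⁺ = {P2, P3, P4}, which is a superkey of neither fragment — lossy.
Dependency preservation: every FD's attributes lie within a single fragment, so each can be enforced locally — preserved.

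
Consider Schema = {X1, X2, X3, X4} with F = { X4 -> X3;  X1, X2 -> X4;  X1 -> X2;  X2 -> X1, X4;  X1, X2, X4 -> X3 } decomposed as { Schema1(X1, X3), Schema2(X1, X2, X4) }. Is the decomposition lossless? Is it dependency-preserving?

lossless but not dependency-preserving

Lossless test: (X1)⁺ = {X1, X2, X3, X4}, which contains all of one fragment — lossless.
Dependency preservation: the restricted closure of {X4} across the fragments never reaches {X3}, so X4 → X3 cannot be enforced without a join — not preserved.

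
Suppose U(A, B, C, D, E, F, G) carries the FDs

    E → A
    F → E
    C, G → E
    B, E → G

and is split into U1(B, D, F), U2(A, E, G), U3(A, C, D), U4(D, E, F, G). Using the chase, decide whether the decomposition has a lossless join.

No

Chase test. Columns are A, B, C, D, E, F, G; row i has aⱼ where attribute j ∈ Ui, else bᵢⱼ.
Initial tableau (one row per fragment):
  row 1: b11 a2 b13 a4 b15 a6 b17
  row 2: a1 b22 b23 b24 a5 b26 a7
  row 3: a1 b32 a3 a4 b35 b36 b37
  row 4: b41 b42 b43 a4 a5 a6 a7
Rows 2 and 4 agree on E; apply E→A and equate their A entries.
Rows 1 and 4 agree on F; apply F→E and equate their E entries.
Rows 1 and 2 agree on E; apply E→A and equate their A entries.
No row becomes fully distinguished — the join is lossy.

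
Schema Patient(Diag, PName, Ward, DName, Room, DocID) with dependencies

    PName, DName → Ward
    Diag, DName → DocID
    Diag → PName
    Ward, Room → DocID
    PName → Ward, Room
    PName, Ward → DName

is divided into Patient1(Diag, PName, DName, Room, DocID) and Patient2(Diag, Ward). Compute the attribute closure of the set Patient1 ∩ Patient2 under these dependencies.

Diag, PName, Ward, DName, Room, DocID

Patient1 ∩ Patient2 = {Diag}.
Diag → PName applies, adding PName
PName → Ward, Room applies, adding Ward, Room
PName, Ward → DName applies, adding DName
Diag, DName → DocID applies, adding DocID
Closure: {Diag, PName, Ward, DName, Room, DocID}.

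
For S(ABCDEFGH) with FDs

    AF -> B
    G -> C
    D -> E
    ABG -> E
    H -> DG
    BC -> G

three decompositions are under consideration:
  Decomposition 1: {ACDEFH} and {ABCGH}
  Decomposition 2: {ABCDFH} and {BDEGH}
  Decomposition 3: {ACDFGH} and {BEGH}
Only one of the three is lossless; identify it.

Decomposition 2

Decomposition 1: common = {ACH}, closure = {ACDEGH} → lossy.
Decomposition 2: common = {BDH}, closure = {BCDEGH} → lossless.
Decomposition 3: common = {GH}, closure = {CDEGH} → lossy.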